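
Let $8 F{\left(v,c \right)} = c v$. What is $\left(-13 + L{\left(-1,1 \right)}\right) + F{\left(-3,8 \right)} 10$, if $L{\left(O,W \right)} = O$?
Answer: $-44$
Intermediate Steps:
$F{\left(v,c \right)} = \frac{c v}{8}$
$\left(-13 + L{\left(-1,1 \right)}\right) + F{\left(-3,8 \right)} 10 = \left(-13 - 1\right) + \frac{1}{8} \cdot 8 \left(-3\right) 10 = -14 - 30 = -44$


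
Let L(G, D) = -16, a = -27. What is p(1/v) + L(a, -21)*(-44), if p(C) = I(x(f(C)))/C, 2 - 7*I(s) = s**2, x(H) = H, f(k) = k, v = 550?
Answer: 3315399/3850 ≈ 861.14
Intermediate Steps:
I(s) = 2/7 - s**2/7
p(C) = (2/7 - C**2/7)/C
p(1/v) + L(a, -21)*(-44) = (2 - (1/550)**2)/(7*(1/550)) - 16*(-44) = (2 - (1/550)**2)/(7*(1/550)) + 704 = (1/7)*550*(2 - 1*1/302500) + 704 = (1/7)*550*(2 - 1/302500) + 704 = (1/7)*550*(604999/302500) + 704 = 604999/3850 + 704 = 3315399/3850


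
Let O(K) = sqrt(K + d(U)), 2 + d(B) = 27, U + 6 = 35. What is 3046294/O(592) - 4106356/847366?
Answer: -2053178/423683 + 3046294*sqrt(617)/617 ≈ 1.2263e+5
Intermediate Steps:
U = 29 (U = -6 + 35 = 29)
d(B) = 25 (d(B) = -2 + 27 = 25)
O(K) = sqrt(25 + K) (O(K) = sqrt(K + 25) = sqrt(25 + K))
3046294/O(592) - 4106356/847366 = 3046294/(sqrt(25 + 592)) - 4106356/847366 = 3046294/(sqrt(617)) - 4106356*1/847366 = 3046294*(sqrt(617)/617) - 2053178/423683 = 3046294*sqrt(617)/617 - 2053178/423683 = -2053178/423683 + 3046294*sqrt(617)/617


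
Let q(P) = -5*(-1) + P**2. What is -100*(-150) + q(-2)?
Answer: 15009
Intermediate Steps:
q(P) = 5 + P**2
-100*(-150) + q(-2) = -100*(-150) + (5 + (-2)**2) = 15000 + (5 + 4) = 15000 + 9 = 15009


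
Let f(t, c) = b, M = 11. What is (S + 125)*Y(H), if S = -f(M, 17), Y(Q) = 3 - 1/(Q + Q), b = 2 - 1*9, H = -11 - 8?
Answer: 7590/19 ≈ 399.47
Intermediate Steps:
H = -19
b = -7 (b = 2 - 9 = -7)
f(t, c) = -7
Y(Q) = 3 - 1/(2*Q)
S = 7 (S = -1*(-7) = 7)
(S + 125)*Y(H) = (7 + 125)*(3 - ½/(-19)) = 132*(3 - ½*(-1/19)) = 132*(3 + 1/38) = 132*(115/38) = 7590/19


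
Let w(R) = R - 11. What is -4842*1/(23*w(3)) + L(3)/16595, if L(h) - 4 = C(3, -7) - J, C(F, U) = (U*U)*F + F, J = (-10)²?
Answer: 40181463/1526740 ≈ 26.318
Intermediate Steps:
J = 100
w(R) = -11 + R
C(F, U) = F + F*U² (C(F, U) = U²*F + F = F*U² + F = F + F*U²)
L(h) = 54 (L(h) = 4 + (3*(1 + (-7)²) - 1*100) = 4 + (3*(1 + 49) - 100) = 4 + (3*50 - 100) = 4 + (150 - 100) = 4 + 50 = 54)
-4842*1/(23*w(3)) + L(3)/16595 = -4842*1/(23*(-11 + 3)) + 54/16595 = -4842/(23*(-8)) + 54*(1/16595) = -4842/(-184) + 54/16595 = -4842*(-1/184) + 54/16595 = 2421/92 + 54/16595 = 40181463/1526740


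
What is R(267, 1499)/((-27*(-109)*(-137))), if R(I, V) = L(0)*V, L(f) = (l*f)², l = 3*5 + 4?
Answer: 0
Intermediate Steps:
l = 19 (l = 15 + 4 = 19)
L(f) = 361*f² (L(f) = (19*f)² = 361*f²)
R(I, V) = 0 (R(I, V) = (361*0²)*V = (361*0)*V = 0*V = 0)
R(267, 1499)/((-27*(-109)*(-137))) = 0/((-27*(-109)*(-137))) = 0/((2943*(-137))) = 0/(-403191) = 0*(-1/403191) = 0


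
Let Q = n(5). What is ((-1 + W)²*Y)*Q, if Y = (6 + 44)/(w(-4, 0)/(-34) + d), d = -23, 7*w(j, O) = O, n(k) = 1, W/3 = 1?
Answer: -200/23 ≈ -8.6956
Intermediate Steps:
W = 3 (W = 3*1 = 3)
Q = 1
w(j, O) = O/7
Y = -50/23 (Y = (6 + 44)/(((⅐)*0)/(-34) - 23) = 50/(0*(-1/34) - 23) = 50/(0 - 23) = 50/(-23) = 50*(-1/23) = -50/23 ≈ -2.1739)
((-1 + W)²*Y)*Q = ((-1 + 3)²*(-50/23))*1 = (2²*(-50/23))*1 = (4*(-50/23))*1 = -200/23*1 = -200/23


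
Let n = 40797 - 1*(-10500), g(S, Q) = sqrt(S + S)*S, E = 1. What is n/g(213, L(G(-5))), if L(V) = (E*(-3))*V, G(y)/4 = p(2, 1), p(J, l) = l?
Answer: 17099*sqrt(426)/30246 ≈ 11.668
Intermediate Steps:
G(y) = 4 (G(y) = 4*1 = 4)
L(V) = -3*V (L(V) = (1*(-3))*V = -3*V)
g(S, Q) = sqrt(2)*S**(3/2) (g(S, Q) = sqrt(2*S)*S = (sqrt(2)*sqrt(S))*S = sqrt(2)*S**(3/2))
n = 51297 (n = 40797 + 10500 = 51297)
n/g(213, L(G(-5))) = 51297/((sqrt(2)*213**(3/2))) = 51297/((sqrt(2)*(213*sqrt(213)))) = 51297/((213*sqrt(426))) = 51297*(sqrt(426)/90738) = 17099*sqrt(426)/30246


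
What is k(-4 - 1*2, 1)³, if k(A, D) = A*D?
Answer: -216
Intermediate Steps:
k(-4 - 1*2, 1)³ = ((-4 - 1*2)*1)³ = ((-4 - 2)*1)³ = (-6*1)³ = (-6)³ = -216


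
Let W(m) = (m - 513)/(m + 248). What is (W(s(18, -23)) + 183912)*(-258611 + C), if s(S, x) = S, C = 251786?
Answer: -47697094575/38 ≈ -1.2552e+9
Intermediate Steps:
W(m) = (-513 + m)/(248 + m)
(W(s(18, -23)) + 183912)*(-258611 + C) = ((-513 + 18)/(248 + 18) + 183912)*(-258611 + 251786) = (-495/266 + 183912)*(-6825) = (48920097/266)*(-6825) = -47697094575/38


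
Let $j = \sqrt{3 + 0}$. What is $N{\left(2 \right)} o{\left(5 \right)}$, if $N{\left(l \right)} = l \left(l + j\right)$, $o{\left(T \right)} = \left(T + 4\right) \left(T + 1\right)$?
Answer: $216 + 108 \sqrt{3} \approx 403.06$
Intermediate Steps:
$j = \sqrt{3} \approx 1.732$
$o{\left(T \right)} = \left(1 + T\right) \left(4 + T\right)$ ($o{\left(T \right)} = \left(4 + T\right) \left(1 + T\right) = \left(1 + T\right) \left(4 + T\right)$)
$N{\left(l \right)} = l \left(l + \sqrt{3}\right)$
$N{\left(2 \right)} o{\left(5 \right)} = 2 \left(2 + \sqrt{3}\right) \left(4 + 5^{2} + 5 \cdot 5\right) = \left(4 + 2 \sqrt{3}\right) \left(4 + 25 + 25\right) = \left(4 + 2 \sqrt{3}\right) 54 = 216 + 108 \sqrt{3}$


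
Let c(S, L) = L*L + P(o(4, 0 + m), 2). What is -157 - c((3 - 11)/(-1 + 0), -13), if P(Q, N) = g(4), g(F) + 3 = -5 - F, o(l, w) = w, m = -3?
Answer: -314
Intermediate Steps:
g(F) = -8 - F (g(F) = -3 + (-5 - F) = -8 - F)
P(Q, N) = -12 (P(Q, N) = -8 - 1*4 = -8 - 4 = -12)
c(S, L) = -12 + L**2 (c(S, L) = L*L - 12 = L**2 - 12 = -12 + L**2)
-157 - c((3 - 11)/(-1 + 0), -13) = -157 - (-12 + (-13)**2) = -157 - (-12 + 169) = -157 - 1*157 = -157 - 157 = -314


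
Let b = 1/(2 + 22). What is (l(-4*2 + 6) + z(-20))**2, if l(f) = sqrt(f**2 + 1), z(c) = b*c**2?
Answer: 2545/9 + 100*sqrt(5)/3 ≈ 357.31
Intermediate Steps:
b = 1/24 ≈ 0.041667
z(c) = c**2/24
l(f) = sqrt(1 + f**2)
(l(-4*2 + 6) + z(-20))**2 = (sqrt(1 + (-4*2 + 6)**2) + (1/24)*(-20)**2)**2 = (sqrt(1 + (-8 + 6)**2) + (1/24)*400)**2 = (sqrt(1 + (-2)**2) + 50/3)**2 = (sqrt(1 + 4) + 50/3)**2 = (sqrt(5) + 50/3)**2 = (50/3 + sqrt(5))**2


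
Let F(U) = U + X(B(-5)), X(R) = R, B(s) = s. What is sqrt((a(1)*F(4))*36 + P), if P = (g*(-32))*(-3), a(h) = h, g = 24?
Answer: 18*sqrt(7) ≈ 47.624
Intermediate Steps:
F(U) = -5 + U (F(U) = U - 5 = -5 + U)
P = 2304 (P = (24*(-32))*(-3) = -768*(-3) = 2304)
sqrt((a(1)*F(4))*36 + P) = sqrt((1*(-5 + 4))*36 + 2304) = sqrt((1*(-1))*36 + 2304) = sqrt(-1*36 + 2304) = sqrt(-36 + 2304) = sqrt(2268) = 18*sqrt(7)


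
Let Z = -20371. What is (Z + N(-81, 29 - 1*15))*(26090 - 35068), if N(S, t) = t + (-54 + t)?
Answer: 183124266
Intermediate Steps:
N(S, t) = -54 + 2*t
(Z + N(-81, 29 - 1*15))*(26090 - 35068) = (-20371 + (-54 + 2*(29 - 1*15)))*(26090 - 35068) = (-20371 + (-54 + 2*(29 - 15)))*(-8978) = (-20371 + (-54 + 2*14))*(-8978) = (-20371 + (-54 + 28))*(-8978) = (-20371 - 26)*(-8978) = -20397*(-8978) = 183124266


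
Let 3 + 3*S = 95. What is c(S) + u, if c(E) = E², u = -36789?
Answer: -322637/9 ≈ -35849.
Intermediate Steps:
S = 92/3 (S = -1 + (⅓)*95 = -1 + 95/3 = 92/3 ≈ 30.667)
c(S) + u = (92/3)² - 36789 = 8464/9 - 36789 = -322637/9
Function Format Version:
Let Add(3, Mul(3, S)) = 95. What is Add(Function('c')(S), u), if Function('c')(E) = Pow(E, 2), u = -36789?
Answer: Rational(-322637, 9) ≈ -35849.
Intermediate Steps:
S = Rational(92, 3) (S = Add(-1, Mul(Rational(1, 3), 95)) = Add(-1, Rational(95, 3)) = Rational(92, 3) ≈ 30.667)
Add(Function('c')(S), u) = Add(Pow(Rational(92, 3), 2), -36789) = Add(Rational(8464, 9), -36789) = Rational(-322637, 9)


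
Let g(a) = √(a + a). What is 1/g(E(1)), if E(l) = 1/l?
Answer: √2/2 ≈ 0.70711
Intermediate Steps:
g(a) = √2*√a (g(a) = √(2*a) = √2*√a)
1/g(E(1)) = 1/(√2*√(1/1)) = 1/(√2*√1) = 1/(√2*1) = 1/(√2) = √2/2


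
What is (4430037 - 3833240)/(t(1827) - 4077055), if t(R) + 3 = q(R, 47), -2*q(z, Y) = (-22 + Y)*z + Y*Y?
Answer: -596797/4101000 ≈ -0.14552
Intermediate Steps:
q(z, Y) = -Y²/2 - z*(-22 + Y)/2 (q(z, Y) = -((-22 + Y)*z + Y*Y)/2 = -(z*(-22 + Y) + Y²)/2 = -(Y² + z*(-22 + Y))/2 = -Y²/2 - z*(-22 + Y)/2)
t(R) = -2215/2 - 25*R/2 (t(R) = -3 + (11*R - ½*47² - ½*47*R) = -3 + (11*R - ½*2209 - 47*R/2) = -3 + (11*R - 2209/2 - 47*R/2) = -3 + (-2209/2 - 25*R/2) = -2215/2 - 25*R/2)
(4430037 - 3833240)/(t(1827) - 4077055) = (4430037 - 3833240)/((-2215/2 - 25/2*1827) - 4077055) = 596797/((-2215/2 - 45675/2) - 4077055) = 596797/(-23945 - 4077055) = 596797/(-4101000) = 596797*(-1/4101000) = -596797/4101000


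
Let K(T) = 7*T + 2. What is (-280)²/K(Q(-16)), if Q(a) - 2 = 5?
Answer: 78400/51 ≈ 1537.3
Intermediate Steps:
Q(a) = 7 (Q(a) = 2 + 5 = 7)
K(T) = 2 + 7*T
(-280)²/K(Q(-16)) = (-280)²/(2 + 7*7) = 78400/(2 + 49) = 78400/51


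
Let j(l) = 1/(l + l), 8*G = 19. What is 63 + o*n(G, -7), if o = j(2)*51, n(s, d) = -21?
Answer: -819/4 ≈ -204.75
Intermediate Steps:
G = 19/8 (G = (1/8)*19 = 19/8 ≈ 2.3750)
j(l) = 1/(2*l)
o = 51/4 (o = ((1/2)/2)*51 = ((1/2)*(1/2))*51 = (1/4)*51 = 51/4 ≈ 12.750)
63 + o*n(G, -7) = 63 + (51/4)*(-21) = 63 - 1071/4 = -819/4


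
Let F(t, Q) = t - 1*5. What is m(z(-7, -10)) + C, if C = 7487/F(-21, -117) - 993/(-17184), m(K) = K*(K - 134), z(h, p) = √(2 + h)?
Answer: -21810785/74464 - 134*I*√5 ≈ -292.9 - 299.63*I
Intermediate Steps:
F(t, Q) = -5 + t (F(t, Q) = t - 5 = -5 + t)
m(K) = K*(-134 + K)
C = -21438465/74464 (C = 7487/(-5 - 21) - 993/(-17184) = 7487/(-26) - 993*(-1/17184) = 7487*(-1/26) + 331/5728 = -7487/26 + 331/5728 = -21438465/74464 ≈ -287.90)
m(z(-7, -10)) + C = √(2 - 7)*(-134 + √(2 - 7)) - 21438465/74464 = √(-5)*(-134 + √(-5)) - 21438465/74464 = (I*√5)*(-134 + I*√5) - 21438465/74464 = I*√5*(-134 + I*√5) - 21438465/74464 = -21438465/74464 + I*√5*(-134 + I*√5)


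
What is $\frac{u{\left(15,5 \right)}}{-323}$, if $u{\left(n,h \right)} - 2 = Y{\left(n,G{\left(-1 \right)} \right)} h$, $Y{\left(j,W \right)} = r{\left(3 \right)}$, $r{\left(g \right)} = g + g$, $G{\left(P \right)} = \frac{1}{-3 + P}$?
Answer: $- \frac{32}{323} \approx -0.099071$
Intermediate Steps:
$r{\left(g \right)} = 2 g$
$Y{\left(j,W \right)} = 6$ ($Y{\left(j,W \right)} = 2 \cdot 3 = 6$)
$u{\left(n,h \right)} = 2 + 6 h$
$\frac{u{\left(15,5 \right)}}{-323} = \frac{2 + 6 \cdot 5}{-323} = \left(2 + 30\right) \left(- \frac{1}{323}\right) = 32 \left(- \frac{1}{323}\right) = - \frac{32}{323}$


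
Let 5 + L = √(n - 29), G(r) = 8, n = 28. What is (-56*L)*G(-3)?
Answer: 2240 - 448*I ≈ 2240.0 - 448.0*I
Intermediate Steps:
L = -5 + I (L = -5 + √(28 - 29) = -5 + √(-1) = -5 + I ≈ -5.0 + 1.0*I)
(-56*L)*G(-3) = -56*(-5 + I)*8 = (280 - 56*I)*8 = 2240 - 448*I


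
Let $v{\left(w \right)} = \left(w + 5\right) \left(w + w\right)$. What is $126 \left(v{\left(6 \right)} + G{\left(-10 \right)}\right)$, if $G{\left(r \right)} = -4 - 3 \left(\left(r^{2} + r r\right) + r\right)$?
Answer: $-55692$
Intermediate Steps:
$G{\left(r \right)} = -4 - 6 r^{2} - 3 r$ ($G{\left(r \right)} = -4 - 3 \left(\left(r^{2} + r^{2}\right) + r\right) = -4 - 3 \left(2 r^{2} + r\right) = -4 - 3 \left(r + 2 r^{2}\right) = -4 - \left(3 r + 6 r^{2}\right) = -4 - 6 r^{2} - 3 r$)
$v{\left(w \right)} = 2 w \left(5 + w\right)$ ($v{\left(w \right)} = \left(5 + w\right) 2 w = 2 w \left(5 + w\right)$)
$126 \left(v{\left(6 \right)} + G{\left(-10 \right)}\right) = 126 \left(2 \cdot 6 \left(5 + 6\right) - \left(-26 + 600\right)\right) = 126 \left(2 \cdot 6 \cdot 11 - 574\right) = 126 \left(132 - 574\right) = 126 \left(-442\right) = -55692$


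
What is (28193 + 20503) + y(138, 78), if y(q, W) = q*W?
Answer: 59460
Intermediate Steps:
y(q, W) = W*q
(28193 + 20503) + y(138, 78) = (28193 + 20503) + 78*138 = 48696 + 10764 = 59460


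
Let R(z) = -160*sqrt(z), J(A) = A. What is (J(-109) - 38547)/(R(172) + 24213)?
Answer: -935977728/581866169 - 12369920*sqrt(43)/581866169 ≈ -1.7480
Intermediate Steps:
(J(-109) - 38547)/(R(172) + 24213) = (-109 - 38547)/(-320*sqrt(43) + 24213) = -38656/(-320*sqrt(43) + 24213) = -38656/(24213 - 320*sqrt(43))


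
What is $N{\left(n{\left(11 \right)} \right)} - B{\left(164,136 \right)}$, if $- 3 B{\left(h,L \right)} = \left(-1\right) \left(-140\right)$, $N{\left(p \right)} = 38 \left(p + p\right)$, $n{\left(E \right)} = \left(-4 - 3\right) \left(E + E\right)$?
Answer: $- \frac{34972}{3} \approx -11657.0$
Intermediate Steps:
$n{\left(E \right)} = - 14 E$ ($n{\left(E \right)} = - 7 \cdot 2 E = - 14 E$)
$N{\left(p \right)} = 76 p$ ($N{\left(p \right)} = 38 \cdot 2 p = 76 p$)
$B{\left(h,L \right)} = - \frac{140}{3}$ ($B{\left(h,L \right)} = - \frac{\left(-1\right) \left(-140\right)}{3} = \left(- \frac{1}{3}\right) 140 = - \frac{140}{3}$)
$N{\left(n{\left(11 \right)} \right)} - B{\left(164,136 \right)} = 76 \left(\left(-14\right) 11\right) - - \frac{140}{3} = 76 \left(-154\right) + \frac{140}{3} = -11704 + \frac{140}{3} = - \frac{34972}{3}$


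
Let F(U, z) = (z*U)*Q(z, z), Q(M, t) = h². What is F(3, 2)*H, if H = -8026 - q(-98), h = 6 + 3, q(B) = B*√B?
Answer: -3900636 + 333396*I*√2 ≈ -3.9006e+6 + 4.7149e+5*I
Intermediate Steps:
q(B) = B^(3/2)
h = 9
Q(M, t) = 81 (Q(M, t) = 9² = 81)
F(U, z) = 81*U*z (F(U, z) = (z*U)*81 = (U*z)*81 = 81*U*z)
H = -8026 + 686*I*√2 (H = -8026 - (-98)^(3/2) = -8026 - (-686)*I*√2 = -8026 + 686*I*√2 ≈ -8026.0 + 970.15*I)
F(3, 2)*H = (81*3*2)*(-8026 + 686*I*√2) = 486*(-8026 + 686*I*√2) = -3900636 + 333396*I*√2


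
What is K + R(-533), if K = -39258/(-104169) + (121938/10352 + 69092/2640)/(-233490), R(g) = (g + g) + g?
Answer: -11069037896720460881/6924106471510800 ≈ -1598.6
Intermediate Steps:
R(g) = 3*g (R(g) = 2*g + g = 3*g)
K = 2608351225308319/6924106471510800 (K = -39258*(-1/104169) + (121938*(1/10352) + 69092*(1/2640))*(-1/233490) = 13086/34723 + (60969/5176 + 17273/660)*(-1/233490) = 13086/34723 + (32411147/854040)*(-1/233490) = 13086/34723 - 32411147/199409799600 = 2608351225308319/6924106471510800 ≈ 0.37671)
K + R(-533) = 2608351225308319/6924106471510800 + 3*(-533) = 2608351225308319/6924106471510800 - 1599 = -11069037896720460881/6924106471510800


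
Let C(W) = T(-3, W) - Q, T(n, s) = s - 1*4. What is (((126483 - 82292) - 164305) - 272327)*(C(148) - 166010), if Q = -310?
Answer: 64970962196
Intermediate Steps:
T(n, s) = -4 + s (T(n, s) = s - 4 = -4 + s)
C(W) = 306 + W (C(W) = (-4 + W) - 1*(-310) = (-4 + W) + 310 = 306 + W)
(((126483 - 82292) - 164305) - 272327)*(C(148) - 166010) = (((126483 - 82292) - 164305) - 272327)*((306 + 148) - 166010) = ((44191 - 164305) - 272327)*(454 - 166010) = (-120114 - 272327)*(-165556) = -392441*(-165556) = 64970962196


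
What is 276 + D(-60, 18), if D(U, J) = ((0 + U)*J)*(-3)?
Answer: 3516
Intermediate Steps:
D(U, J) = -3*J*U (D(U, J) = (U*J)*(-3) = (J*U)*(-3) = -3*J*U)
276 + D(-60, 18) = 276 - 3*18*(-60) = 276 + 3240 = 3516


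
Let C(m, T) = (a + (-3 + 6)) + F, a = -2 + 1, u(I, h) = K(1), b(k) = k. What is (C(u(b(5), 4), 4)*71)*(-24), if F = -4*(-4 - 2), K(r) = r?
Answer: -44304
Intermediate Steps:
u(I, h) = 1
F = 24 (F = -4*(-6) = 24)
a = -1
C(m, T) = 26 (C(m, T) = (-1 + (-3 + 6)) + 24 = (-1 + 3) + 24 = 2 + 24 = 26)
(C(u(b(5), 4), 4)*71)*(-24) = (26*71)*(-24) = 1846*(-24) = -44304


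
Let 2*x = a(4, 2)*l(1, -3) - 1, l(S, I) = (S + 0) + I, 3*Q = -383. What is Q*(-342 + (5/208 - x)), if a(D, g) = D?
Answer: 26884685/624 ≈ 43084.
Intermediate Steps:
Q = -383/3 (Q = (1/3)*(-383) = -383/3 ≈ -127.67)
l(S, I) = I + S (l(S, I) = S + I = I + S)
x = -9/2 (x = (4*(-3 + 1) - 1)/2 = (4*(-2) - 1)/2 = (-8 - 1)/2 = (1/2)*(-9) = -9/2 ≈ -4.5000)
Q*(-342 + (5/208 - x)) = -383*(-342 + (5/208 - 1*(-9/2)))/3 = -383*(-342 + (5*(1/208) + 9/2))/3 = -383*(-342 + (5/208 + 9/2))/3 = -383*(-342 + 941/208)/3 = -383/3*(-70195/208) = 26884685/624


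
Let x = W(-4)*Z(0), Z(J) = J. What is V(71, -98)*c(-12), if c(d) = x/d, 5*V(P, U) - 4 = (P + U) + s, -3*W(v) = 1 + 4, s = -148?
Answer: 0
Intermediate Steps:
W(v) = -5/3 (W(v) = -(1 + 4)/3 = -1/3*5 = -5/3)
V(P, U) = -144/5 + P/5 + U/5 (V(P, U) = 4/5 + ((P + U) - 148)/5 = 4/5 + (-148 + P + U)/5 = 4/5 + (-148/5 + P/5 + U/5) = -144/5 + P/5 + U/5)
x = 0 (x = -5/3*0 = 0)
c(d) = 0 (c(d) = 0/d = 0)
V(71, -98)*c(-12) = (-144/5 + (1/5)*71 + (1/5)*(-98))*0 = (-144/5 + 71/5 - 98/5)*0 = -171/5*0 = 0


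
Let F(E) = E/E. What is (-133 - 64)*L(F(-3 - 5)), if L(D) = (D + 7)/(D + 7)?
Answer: -197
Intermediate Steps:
F(E) = 1
L(D) = 1 (L(D) = (7 + D)/(7 + D) = 1)
(-133 - 64)*L(F(-3 - 5)) = (-133 - 64)*1 = -197*1 = -197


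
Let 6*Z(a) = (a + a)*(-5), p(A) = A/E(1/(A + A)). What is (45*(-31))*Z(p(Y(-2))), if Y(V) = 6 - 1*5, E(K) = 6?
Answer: 775/2 ≈ 387.50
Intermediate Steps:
Y(V) = 1 (Y(V) = 6 - 5 = 1)
p(A) = A/6
Z(a) = -5*a/3 (Z(a) = ((a + a)*(-5))/6 = ((2*a)*(-5))/6 = (-10*a)/6 = -5*a/3)
(45*(-31))*Z(p(Y(-2))) = (45*(-31))*(-5/18) = -(-2325)/6 = -1395*(-5/18) = 775/2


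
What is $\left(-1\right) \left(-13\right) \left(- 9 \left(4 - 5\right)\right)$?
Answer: $117$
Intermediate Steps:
$\left(-1\right) \left(-13\right) \left(- 9 \left(4 - 5\right)\right) = 13 \left(\left(-9\right) \left(-1\right)\right) = 13 \cdot 9 = 117$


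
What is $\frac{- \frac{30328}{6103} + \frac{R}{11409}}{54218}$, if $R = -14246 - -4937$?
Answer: $- \frac{7898529}{74022588386} \approx -0.0001067$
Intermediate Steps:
$R = -9309$ ($R = -14246 + 4937 = -9309$)
$\frac{- \frac{30328}{6103} + \frac{R}{11409}}{54218} = \frac{- \frac{30328}{6103} - \frac{9309}{11409}}{54218} = \left(\left(-30328\right) \frac{1}{6103} - \frac{3103}{3803}\right) \frac{1}{54218} = \left(- \frac{1784}{359} - \frac{3103}{3803}\right) \frac{1}{54218} = \left(- \frac{7898529}{1365277}\right) \frac{1}{54218} = - \frac{7898529}{74022588386}$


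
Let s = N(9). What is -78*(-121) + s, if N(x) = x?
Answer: 9447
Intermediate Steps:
s = 9
-78*(-121) + s = -78*(-121) + 9 = 9438 + 9 = 9447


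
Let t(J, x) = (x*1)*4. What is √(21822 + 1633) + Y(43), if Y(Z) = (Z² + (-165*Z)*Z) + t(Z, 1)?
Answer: -303232 + √23455 ≈ -3.0308e+5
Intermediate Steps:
t(J, x) = 4*x (t(J, x) = x*4 = 4*x)
Y(Z) = 4 - 164*Z² (Y(Z) = (Z² + (-165*Z)*Z) + 4*1 = (Z² - 165*Z²) + 4 = -164*Z² + 4 = 4 - 164*Z²)
√(21822 + 1633) + Y(43) = √(21822 + 1633) + (4 - 164*43²) = √23455 + (4 - 164*1849) = √23455 + (4 - 303236) = √23455 - 303232 = -303232 + √23455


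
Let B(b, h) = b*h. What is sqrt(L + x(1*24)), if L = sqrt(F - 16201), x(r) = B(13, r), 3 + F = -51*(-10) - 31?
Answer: sqrt(312 + 5*I*sqrt(629)) ≈ 18.004 + 3.4826*I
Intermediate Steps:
F = 476 (F = -3 + (-51*(-10) - 31) = -3 + (510 - 31) = -3 + 479 = 476)
x(r) = 13*r
L = 5*I*sqrt(629) (L = sqrt(476 - 16201) = sqrt(-15725) = 5*I*sqrt(629) ≈ 125.4*I)
sqrt(L + x(1*24)) = sqrt(5*I*sqrt(629) + 13*(1*24)) = sqrt(5*I*sqrt(629) + 13*24) = sqrt(5*I*sqrt(629) + 312) = sqrt(312 + 5*I*sqrt(629))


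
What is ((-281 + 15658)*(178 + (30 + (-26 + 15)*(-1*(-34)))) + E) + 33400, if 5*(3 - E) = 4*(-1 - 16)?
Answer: -12595827/5 ≈ -2.5192e+6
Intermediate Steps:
E = 83/5 (E = 3 - 4*(-1 - 16)/5 = 3 - 4*(-17)/5 = 3 - 1/5*(-68) = 3 + 68/5 = 83/5 ≈ 16.600)
((-281 + 15658)*(178 + (30 + (-26 + 15)*(-1*(-34)))) + E) + 33400 = ((-281 + 15658)*(178 + (30 + (-26 + 15)*(-1*(-34)))) + 83/5) + 33400 = (15377*(178 + (30 - 11*34)) + 83/5) + 33400 = (15377*(178 + (30 - 374)) + 83/5) + 33400 = (15377*(178 - 344) + 83/5) + 33400 = (15377*(-166) + 83/5) + 33400 = (-2552582 + 83/5) + 33400 = -12762827/5 + 33400 = -12595827/5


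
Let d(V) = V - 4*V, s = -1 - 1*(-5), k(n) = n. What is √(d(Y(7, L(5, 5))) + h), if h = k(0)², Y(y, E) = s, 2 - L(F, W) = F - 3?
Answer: 2*I*√3 ≈ 3.4641*I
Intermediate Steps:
L(F, W) = 5 - F (L(F, W) = 2 - (F - 3) = 2 - (-3 + F) = 2 + (3 - F) = 5 - F)
s = 4 (s = -1 + 5 = 4)
Y(y, E) = 4
d(V) = -3*V
h = 0 (h = 0² = 0)
√(d(Y(7, L(5, 5))) + h) = √(-3*4 + 0) = √(-12 + 0) = √(-12) = 2*I*√3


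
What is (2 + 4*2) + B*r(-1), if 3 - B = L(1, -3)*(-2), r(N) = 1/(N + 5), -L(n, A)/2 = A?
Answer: 55/4 ≈ 13.750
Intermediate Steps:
L(n, A) = -2*A
r(N) = 1/(5 + N)
B = 15 (B = 3 - (-2*(-3))*(-2) = 3 - 6*(-2) = 3 - 1*(-12) = 3 + 12 = 15)
(2 + 4*2) + B*r(-1) = (2 + 4*2) + 15/(5 - 1) = (2 + 8) + 15/4 = 10 + 15*(¼) = 10 + 15/4 = 55/4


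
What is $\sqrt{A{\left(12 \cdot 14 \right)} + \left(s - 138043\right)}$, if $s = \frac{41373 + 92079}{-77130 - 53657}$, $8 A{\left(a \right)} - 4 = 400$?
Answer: $\frac{3 i \sqrt{1049072087739314}}{261574} \approx 371.47 i$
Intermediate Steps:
$A{\left(a \right)} = \frac{101}{2}$ ($A{\left(a \right)} = \frac{1}{2} + \frac{1}{8} \cdot 400 = \frac{1}{2} + 50 = \frac{101}{2}$)
$s = - \frac{133452}{130787}$ ($s = \frac{133452}{-130787} = 133452 \left(- \frac{1}{130787}\right) = - \frac{133452}{130787} \approx -1.0204$)
$\sqrt{A{\left(12 \cdot 14 \right)} + \left(s - 138043\right)} = \sqrt{\frac{101}{2} - \frac{18054363293}{130787}} = \sqrt{- \frac{36095517099}{261574}} = \frac{3 i \sqrt{1049072087739314}}{261574}$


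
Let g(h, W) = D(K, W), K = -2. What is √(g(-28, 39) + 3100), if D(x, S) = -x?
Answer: √3102 ≈ 55.696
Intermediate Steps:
g(h, W) = 2 (g(h, W) = -1*(-2) = 2)
√(g(-28, 39) + 3100) = √(2 + 3100) = √3102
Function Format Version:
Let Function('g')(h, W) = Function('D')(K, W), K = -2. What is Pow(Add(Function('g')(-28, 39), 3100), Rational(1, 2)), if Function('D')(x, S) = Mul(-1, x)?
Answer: Pow(3102, Rational(1, 2)) ≈ 55.696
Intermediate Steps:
Function('g')(h, W) = 2 (Function('g')(h, W) = Mul(-1, -2) = 2)
Pow(Add(Function('g')(-28, 39), 3100), Rational(1, 2)) = Pow(Add(2, 3100), Rational(1, 2)) = Pow(3102, Rational(1, 2))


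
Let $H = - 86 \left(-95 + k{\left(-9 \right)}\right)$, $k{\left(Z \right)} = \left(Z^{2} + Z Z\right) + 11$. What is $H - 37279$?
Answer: $-43987$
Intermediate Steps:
$k{\left(Z \right)} = 11 + 2 Z^{2}$ ($k{\left(Z \right)} = \left(Z^{2} + Z^{2}\right) + 11 = 2 Z^{2} + 11 = 11 + 2 Z^{2}$)
$H = -6708$ ($H = - 86 \left(-95 + \left(11 + 2 \left(-9\right)^{2}\right)\right) = - 86 \left(-95 + \left(11 + 2 \cdot 81\right)\right) = - 86 \left(-95 + \left(11 + 162\right)\right) = - 86 \left(-95 + 173\right) = \left(-86\right) 78 = -6708$)
$H - 37279 = -6708 - 37279 = -43987$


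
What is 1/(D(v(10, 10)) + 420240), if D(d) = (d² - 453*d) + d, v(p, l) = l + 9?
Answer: 1/412013 ≈ 2.4271e-6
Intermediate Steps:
v(p, l) = 9 + l
D(d) = d² - 452*d
1/(D(v(10, 10)) + 420240) = 1/((9 + 10)*(-452 + (9 + 10)) + 420240) = 1/(19*(-452 + 19) + 420240) = 1/(19*(-433) + 420240) = 1/(-8227 + 420240) = 1/412013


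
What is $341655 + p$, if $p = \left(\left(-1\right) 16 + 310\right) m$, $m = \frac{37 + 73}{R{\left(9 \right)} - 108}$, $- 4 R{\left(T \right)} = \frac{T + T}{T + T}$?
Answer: $\frac{147807255}{433} \approx 3.4136 \cdot 10^{5}$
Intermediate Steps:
$R{\left(T \right)} = - \frac{1}{4}$ ($R{\left(T \right)} = - \frac{\left(T + T\right) \frac{1}{T + T}}{4} = - \frac{2 T \frac{1}{2 T}}{4} = \left(- \frac{1}{4}\right) 1 = - \frac{1}{4}$)
$m = - \frac{440}{433}$ ($m = \frac{37 + 73}{- \frac{1}{4} - 108} = \frac{110}{- \frac{433}{4}} = 110 \left(- \frac{4}{433}\right) = - \frac{440}{433} \approx -1.0162$)
$p = - \frac{129360}{433}$ ($p = \left(\left(-1\right) 16 + 310\right) \left(- \frac{440}{433}\right) = \left(-16 + 310\right) \left(- \frac{440}{433}\right) = 294 \left(- \frac{440}{433}\right) = - \frac{129360}{433} \approx -298.75$)
$341655 + p = 341655 - \frac{129360}{433} = \frac{147807255}{433}$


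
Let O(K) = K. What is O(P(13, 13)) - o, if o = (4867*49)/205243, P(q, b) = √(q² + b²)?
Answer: -238483/205243 + 13*√2 ≈ 17.223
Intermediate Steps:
P(q, b) = √(b² + q²)
o = 238483/205243 (o = 238483*(1/205243) = 238483/205243 ≈ 1.1620)
O(P(13, 13)) - o = √(13² + 13²) - 1*238483/205243 = √(169 + 169) - 238483/205243 = √338 - 238483/205243 = 13*√2 - 238483/205243 = -238483/205243 + 13*√2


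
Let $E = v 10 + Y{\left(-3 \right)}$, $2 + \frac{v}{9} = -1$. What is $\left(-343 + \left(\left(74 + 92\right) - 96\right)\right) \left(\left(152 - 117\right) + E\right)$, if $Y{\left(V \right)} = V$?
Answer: $64974$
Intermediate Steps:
$v = -27$ ($v = -18 + 9 \left(-1\right) = -18 - 9 = -27$)
$E = -273$ ($E = \left(-27\right) 10 - 3 = -270 - 3 = -273$)
$\left(-343 + \left(\left(74 + 92\right) - 96\right)\right) \left(\left(152 - 117\right) + E\right) = \left(-343 + \left(\left(74 + 92\right) - 96\right)\right) \left(\left(152 - 117\right) - 273\right) = \left(-343 + \left(166 - 96\right)\right) \left(\left(152 - 117\right) - 273\right) = \left(-343 + 70\right) \left(35 - 273\right) = \left(-273\right) \left(-238\right) = 64974$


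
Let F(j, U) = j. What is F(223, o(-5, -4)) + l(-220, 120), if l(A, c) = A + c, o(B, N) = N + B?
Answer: 123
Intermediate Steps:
o(B, N) = B + N
F(223, o(-5, -4)) + l(-220, 120) = 223 + (-220 + 120) = 223 - 100 = 123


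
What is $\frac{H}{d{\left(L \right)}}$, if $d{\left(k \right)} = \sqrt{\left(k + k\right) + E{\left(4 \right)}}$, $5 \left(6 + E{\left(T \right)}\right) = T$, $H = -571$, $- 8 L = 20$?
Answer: $\frac{571 i \sqrt{255}}{51} \approx 178.79 i$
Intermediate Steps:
$L = - \frac{5}{2}$ ($L = \left(- \frac{1}{8}\right) 20 = - \frac{5}{2} \approx -2.5$)
$E{\left(T \right)} = -6 + \frac{T}{5}$
$d{\left(k \right)} = \sqrt{- \frac{26}{5} + 2 k}$ ($d{\left(k \right)} = \sqrt{\left(k + k\right) + \left(-6 + \frac{1}{5} \cdot 4\right)} = \sqrt{2 k + \left(-6 + \frac{4}{5}\right)} = \sqrt{2 k - \frac{26}{5}} = \sqrt{- \frac{26}{5} + 2 k}$)
$\frac{H}{d{\left(L \right)}} = - \frac{571}{\frac{1}{5} \sqrt{-130 + 50 \left(- \frac{5}{2}\right)}} = - \frac{571}{\frac{1}{5} \sqrt{-130 - 125}} = - \frac{571}{\frac{1}{5} \sqrt{-255}} = - \frac{571}{\frac{1}{5} i \sqrt{255}} = - 571 \left(- \frac{i \sqrt{255}}{51}\right) = \frac{571 i \sqrt{255}}{51}$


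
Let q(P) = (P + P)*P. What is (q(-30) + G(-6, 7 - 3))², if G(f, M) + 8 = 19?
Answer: 3279721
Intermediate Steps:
G(f, M) = 11 (G(f, M) = -8 + 19 = 11)
q(P) = 2*P² (q(P) = (2*P)*P = 2*P²)
(q(-30) + G(-6, 7 - 3))² = (2*(-30)² + 11)² = (2*900 + 11)² = (1800 + 11)² = 1811² = 3279721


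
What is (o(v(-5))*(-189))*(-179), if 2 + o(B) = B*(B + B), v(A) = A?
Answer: 1623888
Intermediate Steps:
o(B) = -2 + 2*B² (o(B) = -2 + B*(B + B) = -2 + B*(2*B) = -2 + 2*B²)
(o(v(-5))*(-189))*(-179) = ((-2 + 2*(-5)²)*(-189))*(-179) = ((-2 + 2*25)*(-189))*(-179) = ((-2 + 50)*(-189))*(-179) = (48*(-189))*(-179) = -9072*(-179) = 1623888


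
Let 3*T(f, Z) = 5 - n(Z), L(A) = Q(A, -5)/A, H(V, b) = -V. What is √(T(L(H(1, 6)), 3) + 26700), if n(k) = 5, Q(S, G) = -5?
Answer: 10*√267 ≈ 163.40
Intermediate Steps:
L(A) = -5/A
T(f, Z) = 0 (T(f, Z) = (5 - 1*5)/3 = (5 - 5)/3 = (⅓)*0 = 0)
√(T(L(H(1, 6)), 3) + 26700) = √(0 + 26700) = √26700 = 10*√267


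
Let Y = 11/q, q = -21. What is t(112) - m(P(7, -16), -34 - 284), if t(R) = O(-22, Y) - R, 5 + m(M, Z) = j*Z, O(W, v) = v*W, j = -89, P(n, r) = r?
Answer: -596347/21 ≈ -28397.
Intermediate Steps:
Y = -11/21 (Y = 11/(-21) = 11*(-1/21) = -11/21 ≈ -0.52381)
O(W, v) = W*v
m(M, Z) = -5 - 89*Z
t(R) = 242/21 - R (t(R) = -22*(-11/21) - R = 242/21 - R)
t(112) - m(P(7, -16), -34 - 284) = (242/21 - 1*112) - (-5 - 89*(-34 - 284)) = (242/21 - 112) - (-5 - 89*(-318)) = -2110/21 - (-5 + 28302) = -2110/21 - 1*28297 = -2110/21 - 28297 = -596347/21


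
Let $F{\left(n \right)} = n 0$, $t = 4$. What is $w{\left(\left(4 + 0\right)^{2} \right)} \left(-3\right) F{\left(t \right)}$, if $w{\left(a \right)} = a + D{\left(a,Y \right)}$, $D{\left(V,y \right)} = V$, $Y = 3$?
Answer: $0$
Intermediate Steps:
$F{\left(n \right)} = 0$
$w{\left(a \right)} = 2 a$ ($w{\left(a \right)} = a + a = 2 a$)
$w{\left(\left(4 + 0\right)^{2} \right)} \left(-3\right) F{\left(t \right)} = 2 \left(4 + 0\right)^{2} \left(-3\right) 0 = 2 \cdot 4^{2} \left(-3\right) 0 = 2 \cdot 16 \left(-3\right) 0 = 32 \left(-3\right) 0 = \left(-96\right) 0 = 0$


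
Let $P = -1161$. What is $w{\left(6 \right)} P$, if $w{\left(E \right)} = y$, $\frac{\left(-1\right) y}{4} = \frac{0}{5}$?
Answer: $0$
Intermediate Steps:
$y = 0$ ($y = - 4 \cdot \frac{0}{5} = - 4 \cdot 0 \cdot \frac{1}{5} = \left(-4\right) 0 = 0$)
$w{\left(E \right)} = 0$
$w{\left(6 \right)} P = 0 \left(-1161\right) = 0$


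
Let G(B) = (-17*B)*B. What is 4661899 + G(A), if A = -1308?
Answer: -24422789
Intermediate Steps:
G(B) = -17*B**2
4661899 + G(A) = 4661899 - 17*(-1308)**2 = 4661899 - 17*1710864 = 4661899 - 29084688 = -24422789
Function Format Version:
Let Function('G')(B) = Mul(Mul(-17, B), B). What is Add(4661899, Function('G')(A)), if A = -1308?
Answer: -24422789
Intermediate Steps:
Function('G')(B) = Mul(-17, Pow(B, 2))
Add(4661899, Function('G')(A)) = Add(4661899, Mul(-17, Pow(-1308, 2))) = Add(4661899, Mul(-17, 1710864)) = Add(4661899, -29084688) = -24422789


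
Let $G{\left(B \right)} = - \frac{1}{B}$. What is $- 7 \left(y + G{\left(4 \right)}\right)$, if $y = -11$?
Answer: $\frac{315}{4} \approx 78.75$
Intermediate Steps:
$- 7 \left(y + G{\left(4 \right)}\right) = - 7 \left(-11 - \frac{1}{4}\right) = \left(-7\right) \left(- \frac{45}{4}\right) = \frac{315}{4}$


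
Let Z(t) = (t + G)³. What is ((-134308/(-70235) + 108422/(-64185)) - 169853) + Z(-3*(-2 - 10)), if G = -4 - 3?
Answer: -11922828652138/81964245 ≈ -1.4546e+5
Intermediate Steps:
G = -7
Z(t) = (-7 + t)³ (Z(t) = (t - 7)³ = (-7 + t)³)
((-134308/(-70235) + 108422/(-64185)) - 169853) + Z(-3*(-2 - 10)) = ((-134308/(-70235) + 108422/(-64185)) - 169853) + (-7 - 3*(-2 - 10))³ = ((-134308*(-1/70235) + 108422*(-1/64185)) - 169853) + (-7 - 3*(-12))³ = ((134308/70235 - 108422/64185) - 169853) + (-7 + 36)³ = (18282542/81964245 - 169853) + 29³ = -13921854623443/81964245 + 24389 = -11922828652138/81964245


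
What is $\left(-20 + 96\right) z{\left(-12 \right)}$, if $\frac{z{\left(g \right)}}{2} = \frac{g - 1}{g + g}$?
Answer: $\frac{247}{3} \approx 82.333$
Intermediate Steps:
$z{\left(g \right)} = \frac{-1 + g}{g}$ ($z{\left(g \right)} = 2 \frac{g - 1}{g + g} = 2 \frac{-1 + g}{2 g} = \frac{-1 + g}{g}$)
$\left(-20 + 96\right) z{\left(-12 \right)} = \left(-20 + 96\right) \frac{-1 - 12}{-12} = 76 \left(\left(- \frac{1}{12}\right) \left(-13\right)\right) = 76 \cdot \frac{13}{12} = \frac{247}{3}$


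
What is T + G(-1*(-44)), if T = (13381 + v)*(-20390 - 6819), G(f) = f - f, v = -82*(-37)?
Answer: -446635735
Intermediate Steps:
v = 3034
G(f) = 0
T = -446635735 (T = (13381 + 3034)*(-20390 - 6819) = 16415*(-27209) = -446635735)
T + G(-1*(-44)) = -446635735 + 0 = -446635735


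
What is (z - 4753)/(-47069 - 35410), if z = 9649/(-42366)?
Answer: 201375247/3494305314 ≈ 0.057630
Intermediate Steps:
z = -9649/42366 (z = 9649*(-1/42366) = -9649/42366 ≈ -0.22775)
(z - 4753)/(-47069 - 35410) = (-9649/42366 - 4753)/(-47069 - 35410) = -201375247/42366/(-82479) = -201375247/42366*(-1/82479) = 201375247/3494305314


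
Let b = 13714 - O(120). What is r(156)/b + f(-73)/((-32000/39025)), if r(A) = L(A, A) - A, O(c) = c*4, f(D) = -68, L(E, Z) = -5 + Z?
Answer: 175594529/2117440 ≈ 82.928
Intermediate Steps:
O(c) = 4*c
b = 13234 (b = 13714 - 4*120 = 13714 - 1*480 = 13714 - 480 = 13234)
r(A) = -5 (r(A) = (-5 + A) - A = -5)
r(156)/b + f(-73)/((-32000/39025)) = -5/13234 - 68/((-32000/39025)) = -5*1/13234 - 68/((-32000*1/39025)) = -5/13234 - 68/(-1280/1561) = -5/13234 - 68*(-1561/1280) = -5/13234 + 26537/320 = 175594529/2117440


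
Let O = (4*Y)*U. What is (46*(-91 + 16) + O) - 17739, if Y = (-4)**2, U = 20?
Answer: -19909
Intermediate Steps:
Y = 16
O = 1280 (O = (4*16)*20 = 64*20 = 1280)
(46*(-91 + 16) + O) - 17739 = (46*(-91 + 16) + 1280) - 17739 = (46*(-75) + 1280) - 17739 = (-3450 + 1280) - 17739 = -2170 - 17739 = -19909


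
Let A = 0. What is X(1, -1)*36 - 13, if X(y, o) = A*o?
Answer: -13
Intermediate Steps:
X(y, o) = 0 (X(y, o) = 0*o = 0)
X(1, -1)*36 - 13 = 0*36 - 13 = 0 - 13 = -13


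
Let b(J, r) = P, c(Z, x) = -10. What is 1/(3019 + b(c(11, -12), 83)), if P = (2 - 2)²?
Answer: 1/3019 ≈ 0.00033124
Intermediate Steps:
P = 0 (P = 0² = 0)
b(J, r) = 0
1/(3019 + b(c(11, -12), 83)) = 1/(3019 + 0) = 1/3019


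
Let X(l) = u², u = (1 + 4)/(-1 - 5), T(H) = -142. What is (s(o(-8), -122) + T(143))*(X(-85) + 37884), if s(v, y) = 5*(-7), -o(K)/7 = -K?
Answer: -80467091/12 ≈ -6.7056e+6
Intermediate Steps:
o(K) = 7*K (o(K) = -(-7)*K = 7*K)
u = -⅚ (u = 5/(-6) = 5*(-⅙) = -⅚ ≈ -0.83333)
s(v, y) = -35
X(l) = 25/36 (X(l) = (-⅚)² = 25/36)
(s(o(-8), -122) + T(143))*(X(-85) + 37884) = (-35 - 142)*(25/36 + 37884) = -177*1363849/36 = -80467091/12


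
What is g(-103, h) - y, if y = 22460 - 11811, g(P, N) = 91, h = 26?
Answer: -10558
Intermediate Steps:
y = 10649
g(-103, h) - y = 91 - 1*10649 = 91 - 10649 = -10558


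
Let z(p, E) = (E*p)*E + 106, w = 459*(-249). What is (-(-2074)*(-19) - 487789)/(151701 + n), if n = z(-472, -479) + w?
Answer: 527195/108258636 ≈ 0.0048698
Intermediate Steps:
w = -114291
z(p, E) = 106 + p*E² (z(p, E) = p*E² + 106 = 106 + p*E²)
n = -108410337 (n = (106 - 472*(-479)²) - 114291 = (106 - 472*229441) - 114291 = (106 - 108296152) - 114291 = -108296046 - 114291 = -108410337)
(-(-2074)*(-19) - 487789)/(151701 + n) = (-(-2074)*(-19) - 487789)/(151701 - 108410337) = (-34*1159 - 487789)/(-108258636) = (-39406 - 487789)*(-1/108258636) = -527195*(-1/108258636) = 527195/108258636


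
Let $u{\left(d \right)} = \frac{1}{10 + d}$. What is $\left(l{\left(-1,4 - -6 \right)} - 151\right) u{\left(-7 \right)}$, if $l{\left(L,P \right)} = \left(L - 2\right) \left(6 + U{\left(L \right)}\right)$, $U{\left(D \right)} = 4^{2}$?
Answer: $- \frac{217}{3} \approx -72.333$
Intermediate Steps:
$U{\left(D \right)} = 16$
$l{\left(L,P \right)} = -44 + 22 L$ ($l{\left(L,P \right)} = \left(L - 2\right) \left(6 + 16\right) = \left(-2 + L\right) 22 = -44 + 22 L$)
$\left(l{\left(-1,4 - -6 \right)} - 151\right) u{\left(-7 \right)} = \frac{\left(-44 + 22 \left(-1\right)\right) - 151}{10 - 7} = \frac{\left(-44 - 22\right) - 151}{3} = \left(-66 - 151\right) \frac{1}{3} = \left(-217\right) \frac{1}{3} = - \frac{217}{3}$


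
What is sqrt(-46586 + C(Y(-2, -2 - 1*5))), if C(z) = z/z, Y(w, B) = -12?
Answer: 11*I*sqrt(385) ≈ 215.84*I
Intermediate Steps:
C(z) = 1
sqrt(-46586 + C(Y(-2, -2 - 1*5))) = sqrt(-46586 + 1) = sqrt(-46585) = 11*I*sqrt(385)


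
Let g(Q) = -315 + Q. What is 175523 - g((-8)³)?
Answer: 176350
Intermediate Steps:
175523 - g((-8)³) = 175523 - (-315 + (-8)³) = 175523 - (-315 - 512) = 175523 - 1*(-827) = 175523 + 827 = 176350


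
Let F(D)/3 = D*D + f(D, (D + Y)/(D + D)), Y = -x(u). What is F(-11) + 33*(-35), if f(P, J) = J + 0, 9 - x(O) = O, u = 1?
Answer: -17367/22 ≈ -789.41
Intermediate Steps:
x(O) = 9 - O
Y = -8 (Y = -(9 - 1*1) = -(9 - 1) = -1*8 = -8)
f(P, J) = J
F(D) = 3*D² + 3*(-8 + D)/(2*D) (F(D) = 3*(D*D + (D - 8)/(D + D)) = 3*(D² + (-8 + D)/((2*D))) = 3*(D² + (-8 + D)*(1/(2*D))) = 3*(D² + (-8 + D)/(2*D)) = 3*D² + 3*(-8 + D)/(2*D))
F(-11) + 33*(-35) = (3/2 - 12/(-11) + 3*(-11)²) + 33*(-35) = (3/2 - 12*(-1/11) + 3*121) - 1155 = (3/2 + 12/11 + 363) - 1155 = 8043/22 - 1155 = -17367/22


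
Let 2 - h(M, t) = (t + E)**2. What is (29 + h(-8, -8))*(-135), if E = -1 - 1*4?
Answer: 18630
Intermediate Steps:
E = -5 (E = -1 - 4 = -5)
h(M, t) = 2 - (-5 + t)**2 (h(M, t) = 2 - (t - 5)**2 = 2 - (-5 + t)**2)
(29 + h(-8, -8))*(-135) = (29 + (2 - (-5 - 8)**2))*(-135) = (29 + (2 - 1*(-13)**2))*(-135) = (29 + (2 - 1*169))*(-135) = (29 + (2 - 169))*(-135) = (29 - 167)*(-135) = -138*(-135) = 18630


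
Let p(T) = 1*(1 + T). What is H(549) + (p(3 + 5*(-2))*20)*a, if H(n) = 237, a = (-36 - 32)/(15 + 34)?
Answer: 19773/49 ≈ 403.53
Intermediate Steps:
p(T) = 1 + T
a = -68/49 ≈ -1.3878
H(549) + (p(3 + 5*(-2))*20)*a = 237 + ((1 + (3 + 5*(-2)))*20)*(-68/49) = 237 + ((1 + (3 - 10))*20)*(-68/49) = 237 + ((1 - 7)*20)*(-68/49) = 237 - 6*20*(-68/49) = 237 - 120*(-68/49) = 237 + 8160/49 = 19773/49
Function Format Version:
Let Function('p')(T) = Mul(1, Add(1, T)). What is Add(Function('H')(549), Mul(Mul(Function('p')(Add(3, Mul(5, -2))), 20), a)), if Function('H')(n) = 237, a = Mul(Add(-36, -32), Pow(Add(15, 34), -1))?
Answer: Rational(19773, 49) ≈ 403.53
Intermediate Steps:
Function('p')(T) = Add(1, T)
a = Rational(-68, 49) (a = Mul(-68, Pow(49, -1)) = Mul(-68, Rational(1, 49)) = Rational(-68, 49) ≈ -1.3878)
Add(Function('H')(549), Mul(Mul(Function('p')(Add(3, Mul(5, -2))), 20), a)) = Add(237, Mul(Mul(Add(1, Add(3, Mul(5, -2))), 20), Rational(-68, 49))) = Add(237, Mul(Mul(Add(1, Add(3, -10)), 20), Rational(-68, 49))) = Add(237, Mul(Mul(Add(1, -7), 20), Rational(-68, 49))) = Add(237, Mul(Mul(-6, 20), Rational(-68, 49))) = Add(237, Mul(-120, Rational(-68, 49))) = Add(237, Rational(8160, 49)) = Rational(19773, 49)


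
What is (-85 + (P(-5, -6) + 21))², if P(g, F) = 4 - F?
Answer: 2916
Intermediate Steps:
(-85 + (P(-5, -6) + 21))² = (-85 + ((4 - 1*(-6)) + 21))² = (-85 + ((4 + 6) + 21))² = (-85 + (10 + 21))² = (-85 + 31)² = (-54)² = 2916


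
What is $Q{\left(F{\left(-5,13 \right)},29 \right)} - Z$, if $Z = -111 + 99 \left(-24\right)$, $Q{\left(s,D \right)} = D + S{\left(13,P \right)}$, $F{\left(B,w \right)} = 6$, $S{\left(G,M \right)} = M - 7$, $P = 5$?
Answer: $2514$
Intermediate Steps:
$S{\left(G,M \right)} = -7 + M$
$Q{\left(s,D \right)} = -2 + D$ ($Q{\left(s,D \right)} = D + \left(-7 + 5\right) = D - 2 = -2 + D$)
$Z = -2487$ ($Z = -111 - 2376 = -2487$)
$Q{\left(F{\left(-5,13 \right)},29 \right)} - Z = \left(-2 + 29\right) - -2487 = 27 + 2487 = 2514$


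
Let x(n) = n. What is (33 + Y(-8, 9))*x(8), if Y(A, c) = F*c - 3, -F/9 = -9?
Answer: 6072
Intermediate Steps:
F = 81 (F = -9*(-9) = 81)
Y(A, c) = -3 + 81*c (Y(A, c) = 81*c - 3 = -3 + 81*c)
(33 + Y(-8, 9))*x(8) = (33 + (-3 + 81*9))*8 = (33 + (-3 + 729))*8 = (33 + 726)*8 = 759*8 = 6072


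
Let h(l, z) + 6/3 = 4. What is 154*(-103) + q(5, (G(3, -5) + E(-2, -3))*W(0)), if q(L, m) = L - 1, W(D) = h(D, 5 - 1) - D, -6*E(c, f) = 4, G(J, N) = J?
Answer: -15858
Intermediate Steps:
h(l, z) = 2 (h(l, z) = -2 + 4 = 2)
E(c, f) = -⅔ (E(c, f) = -⅙*4 = -⅔)
W(D) = 2 - D
q(L, m) = -1 + L
154*(-103) + q(5, (G(3, -5) + E(-2, -3))*W(0)) = 154*(-103) + (-1 + 5) = -15862 + 4 = -15858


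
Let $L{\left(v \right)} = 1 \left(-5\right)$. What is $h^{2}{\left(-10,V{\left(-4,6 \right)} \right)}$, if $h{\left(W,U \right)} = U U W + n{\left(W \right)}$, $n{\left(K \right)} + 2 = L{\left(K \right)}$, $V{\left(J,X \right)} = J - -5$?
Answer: $289$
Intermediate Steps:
$L{\left(v \right)} = -5$
$V{\left(J,X \right)} = 5 + J$ ($V{\left(J,X \right)} = J + 5 = 5 + J$)
$n{\left(K \right)} = -7$ ($n{\left(K \right)} = -2 - 5 = -7$)
$h{\left(W,U \right)} = -7 + W U^{2}$ ($h{\left(W,U \right)} = U U W - 7 = U^{2} W - 7 = W U^{2} - 7 = -7 + W U^{2}$)
$h^{2}{\left(-10,V{\left(-4,6 \right)} \right)} = \left(-7 - 10 \left(5 - 4\right)^{2}\right)^{2} = \left(-7 - 10 \cdot 1^{2}\right)^{2} = \left(-7 - 10\right)^{2} = \left(-17\right)^{2} = 289$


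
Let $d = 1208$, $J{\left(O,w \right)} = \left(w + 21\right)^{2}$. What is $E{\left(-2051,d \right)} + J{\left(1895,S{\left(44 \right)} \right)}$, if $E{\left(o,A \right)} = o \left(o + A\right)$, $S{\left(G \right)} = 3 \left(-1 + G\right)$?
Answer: $1751493$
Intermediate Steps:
$S{\left(G \right)} = -3 + 3 G$
$J{\left(O,w \right)} = \left(21 + w\right)^{2}$
$E{\left(o,A \right)} = o \left(A + o\right)$
$E{\left(-2051,d \right)} + J{\left(1895,S{\left(44 \right)} \right)} = - 2051 \left(1208 - 2051\right) + \left(21 + \left(-3 + 3 \cdot 44\right)\right)^{2} = \left(-2051\right) \left(-843\right) + \left(21 + \left(-3 + 132\right)\right)^{2} = 1728993 + \left(21 + 129\right)^{2} = 1728993 + 150^{2} = 1728993 + 22500 = 1751493$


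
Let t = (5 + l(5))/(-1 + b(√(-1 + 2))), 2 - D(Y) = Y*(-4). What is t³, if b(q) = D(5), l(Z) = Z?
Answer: 1000/9261 ≈ 0.10798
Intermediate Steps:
D(Y) = 2 + 4*Y (D(Y) = 2 - Y*(-4) = 2 - (-4)*Y = 2 + 4*Y)
b(q) = 22 (b(q) = 2 + 4*5 = 2 + 20 = 22)
t = 10/21 (t = (5 + 5)/(-1 + 22) = 10/21 ≈ 0.47619)
t³ = (10/21)³ = 1000/9261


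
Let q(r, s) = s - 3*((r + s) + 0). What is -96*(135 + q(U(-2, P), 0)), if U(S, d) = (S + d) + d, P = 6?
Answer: -10080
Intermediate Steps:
U(S, d) = S + 2*d
q(r, s) = -3*r - 2*s (q(r, s) = s - 3*(r + s) = s + (-3*r - 3*s) = -3*r - 2*s)
-96*(135 + q(U(-2, P), 0)) = -96*(135 + (-3*(-2 + 2*6) - 2*0)) = -96*(135 + (-3*(-2 + 12) + 0)) = -96*(135 + (-3*10 + 0)) = -96*(135 + (-30 + 0)) = -96*(135 - 30) = -96*105 = -10080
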